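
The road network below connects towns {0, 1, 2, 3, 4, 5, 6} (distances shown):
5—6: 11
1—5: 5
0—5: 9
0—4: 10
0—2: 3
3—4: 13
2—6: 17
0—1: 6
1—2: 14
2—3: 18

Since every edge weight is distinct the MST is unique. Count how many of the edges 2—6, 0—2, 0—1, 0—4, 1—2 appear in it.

Kruskal's algorithm — process edges by increasing weight (ties by edge label):
0—2 (3): add. Components now {0,2} {1} {3} {4} {5} {6}
1—5 (5): add. Components now {0,2} {1,5} {3} {4} {6}
0—1 (6): add. Components now {0,1,2,5} {3} {4} {6}
0—5 (9): skip — 0 and 5 already connected.
0—4 (10): add. Components now {0,1,2,4,5} {3} {6}
5—6 (11): add. Components now {0,1,2,4,5,6} {3}
3—4 (13): add. Components now {0,1,2,3,4,5,6}
MST edge set: {0—2, 1—5, 0—1, 0—4, 5—6, 3—4}.
Of the listed edges, {0—2, 0—1, 0—4} are in the MST → 3.

3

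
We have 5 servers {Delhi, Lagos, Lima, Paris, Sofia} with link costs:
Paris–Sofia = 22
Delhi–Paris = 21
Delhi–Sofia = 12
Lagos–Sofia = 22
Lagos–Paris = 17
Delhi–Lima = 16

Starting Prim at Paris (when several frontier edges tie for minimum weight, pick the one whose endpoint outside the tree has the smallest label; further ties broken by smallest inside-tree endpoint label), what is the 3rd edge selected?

Prim's algorithm from Paris:
Step 1: frontier [Lagos–Paris 17, Delhi–Paris 21, Paris–Sofia 22] → take Lagos–Paris (17); add Lagos.
Step 2: frontier [Lagos–Sofia 22, Delhi–Paris 21, Paris–Sofia 22] → take Delhi–Paris (21); add Delhi.
Step 3: frontier [Delhi–Sofia 12, Delhi–Lima 16, Lagos–Sofia 22, Paris–Sofia 22] → take Delhi–Sofia (12); add Sofia.
Step 4: frontier [Delhi–Lima 16] → take Delhi–Lima (16); add Lima.
The 3rd edge added is Delhi–Sofia.

Delhi-Sofia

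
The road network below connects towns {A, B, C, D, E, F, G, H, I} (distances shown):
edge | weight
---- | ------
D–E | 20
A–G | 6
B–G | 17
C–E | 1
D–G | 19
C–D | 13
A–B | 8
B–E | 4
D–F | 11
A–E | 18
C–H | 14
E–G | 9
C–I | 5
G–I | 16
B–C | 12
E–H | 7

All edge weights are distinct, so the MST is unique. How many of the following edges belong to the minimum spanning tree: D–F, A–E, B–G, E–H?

2

Kruskal's algorithm — process edges by increasing weight (ties by edge label):
C–E (1): add — endpoints in different components.
B–E (4): add — endpoints in different components.
C–I (5): add — endpoints in different components.
A–G (6): add — endpoints in different components.
E–H (7): add — endpoints in different components.
A–B (8): add — endpoints in different components.
E–G (9): skip — E and G already connected.
D–F (11): add — endpoints in different components.
B–C (12): skip — B and C already connected.
C–D (13): add — endpoints in different components.
MST edge set: {C–E, B–E, C–I, A–G, E–H, A–B, D–F, C–D}.
Of the listed edges, {D–F, E–H} are in the MST → 2.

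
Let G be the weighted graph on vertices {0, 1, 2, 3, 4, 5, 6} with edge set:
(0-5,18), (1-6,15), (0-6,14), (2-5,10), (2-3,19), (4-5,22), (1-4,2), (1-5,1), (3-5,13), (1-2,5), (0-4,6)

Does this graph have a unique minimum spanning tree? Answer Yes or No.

Yes

Kruskal: consider edges lightest-first.
1-5 (1): add. Components now {0} {1,5} {2} {3} {4} {6}
1-4 (2): add. Components now {0} {1,4,5} {2} {3} {6}
1-2 (5): add. Components now {0} {1,2,4,5} {3} {6}
0-4 (6): add. Components now {0,1,2,4,5} {3} {6}
2-5 (10): skip — 2 and 5 already connected.
3-5 (13): add. Components now {0,1,2,3,4,5} {6}
0-6 (14): add. Components now {0,1,2,3,4,5,6}
Every non-tree edge has weight strictly greater than the heaviest edge on the tree path between its endpoints, so the MST is unique.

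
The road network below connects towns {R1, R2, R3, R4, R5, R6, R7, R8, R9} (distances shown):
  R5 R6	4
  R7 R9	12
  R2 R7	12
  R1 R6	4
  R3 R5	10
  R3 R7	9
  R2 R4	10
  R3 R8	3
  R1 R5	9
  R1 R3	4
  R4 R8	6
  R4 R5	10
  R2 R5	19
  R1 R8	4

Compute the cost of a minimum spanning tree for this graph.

Prim's algorithm from R6:
Step 1: cheapest edge leaving the tree is R1 R6 (4); add R1.
Step 2: cheapest edge leaving the tree is R1 R3 (4); add R3.
Step 3: cheapest edge leaving the tree is R3 R8 (3); add R8.
Step 4: cheapest edge leaving the tree is R5 R6 (4); add R5.
Step 5: cheapest edge leaving the tree is R4 R8 (6); add R4.
Step 6: cheapest edge leaving the tree is R3 R7 (9); add R7.
Step 7: cheapest edge leaving the tree is R2 R4 (10); add R2.
Step 8: cheapest edge leaving the tree is R7 R9 (12); add R9.
MST edges: R1 R6, R1 R3, R3 R8, R5 R6, R4 R8, R3 R7, R2 R4, R7 R9; total weight 4+4+3+4+6+9+10+12 = 52.

52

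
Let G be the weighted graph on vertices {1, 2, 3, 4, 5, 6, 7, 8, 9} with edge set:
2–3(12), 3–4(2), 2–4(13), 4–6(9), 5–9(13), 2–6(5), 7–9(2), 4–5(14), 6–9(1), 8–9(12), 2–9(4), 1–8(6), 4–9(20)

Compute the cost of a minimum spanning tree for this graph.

Kruskal's algorithm — process edges by increasing weight (ties by edge label):
6–9 (1): add — endpoints in different components.
3–4 (2): add — endpoints in different components.
7–9 (2): add — endpoints in different components.
2–9 (4): add — endpoints in different components.
2–6 (5): skip — 2 and 6 already connected.
1–8 (6): add — endpoints in different components.
4–6 (9): add — endpoints in different components.
2–3 (12): skip — 2 and 3 already connected.
8–9 (12): add — endpoints in different components.
2–4 (13): skip — 2 and 4 already connected.
5–9 (13): add — endpoints in different components.
MST edges: 6–9, 3–4, 7–9, 2–9, 1–8, 4–6, 8–9, 5–9; total weight 1+2+2+4+6+9+12+13 = 49.

49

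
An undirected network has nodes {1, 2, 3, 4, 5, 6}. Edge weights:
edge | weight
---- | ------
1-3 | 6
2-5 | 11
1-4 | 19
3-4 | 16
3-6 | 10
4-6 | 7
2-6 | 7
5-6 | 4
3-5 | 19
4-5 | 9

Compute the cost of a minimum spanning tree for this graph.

34

Kruskal's algorithm — process edges by increasing weight (ties by edge label):
5-6 (4): add. Components now {1} {2} {3} {4} {5,6}
1-3 (6): add. Components now {1,3} {2} {4} {5,6}
2-6 (7): add. Components now {1,3} {2,5,6} {4}
4-6 (7): add. Components now {1,3} {2,4,5,6}
4-5 (9): skip — 4 and 5 already connected.
3-6 (10): add. Components now {1,2,3,4,5,6}
MST edges: 5-6, 1-3, 2-6, 4-6, 3-6; total weight 4+6+7+7+10 = 34.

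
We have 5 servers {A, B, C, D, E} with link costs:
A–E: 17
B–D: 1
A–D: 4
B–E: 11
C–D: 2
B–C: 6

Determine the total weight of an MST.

Prim, starting at D.
Step 1: cheapest edge leaving the tree is B–D (1); add B.
Step 2: cheapest edge leaving the tree is C–D (2); add C.
Step 3: cheapest edge leaving the tree is A–D (4); add A.
Step 4: cheapest edge leaving the tree is B–E (11); add E.
MST edges: B–D, C–D, A–D, B–E; total weight 1+2+4+11 = 18.

18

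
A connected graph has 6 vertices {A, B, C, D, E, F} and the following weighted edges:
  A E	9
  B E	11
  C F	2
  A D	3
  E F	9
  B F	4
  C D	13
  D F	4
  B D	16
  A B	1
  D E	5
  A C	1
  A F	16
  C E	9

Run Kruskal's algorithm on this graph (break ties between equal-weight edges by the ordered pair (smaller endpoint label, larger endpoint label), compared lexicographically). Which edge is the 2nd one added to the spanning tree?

A-C

Sort edges by weight, then run Kruskal:
A B (1): add — endpoints in different components.
A C (1): add — endpoints in different components.
C F (2): add — endpoints in different components.
A D (3): add — endpoints in different components.
B F (4): skip — B and F already connected.
D F (4): skip — D and F already connected.
D E (5): add — endpoints in different components.
The 2nd edge added is A C.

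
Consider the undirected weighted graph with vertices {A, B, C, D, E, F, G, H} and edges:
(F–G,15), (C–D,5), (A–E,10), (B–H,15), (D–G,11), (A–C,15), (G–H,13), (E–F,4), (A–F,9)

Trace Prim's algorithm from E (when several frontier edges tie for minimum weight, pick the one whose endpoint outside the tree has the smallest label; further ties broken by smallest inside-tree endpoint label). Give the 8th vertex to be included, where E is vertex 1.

B

Prim, starting at E.
Step 1: cheapest edge leaving the tree is E–F (4); add F.
Step 2: cheapest edge leaving the tree is A–F (9); add A.
Step 3: cheapest edge leaving the tree is A–C (15); add C.
Step 4: cheapest edge leaving the tree is C–D (5); add D.
Step 5: cheapest edge leaving the tree is D–G (11); add G.
Step 6: cheapest edge leaving the tree is G–H (13); add H.
Step 7: cheapest edge leaving the tree is B–H (15); add B.
Vertex order: E, F, A, C, D, G, H, B. The 8th vertex is B.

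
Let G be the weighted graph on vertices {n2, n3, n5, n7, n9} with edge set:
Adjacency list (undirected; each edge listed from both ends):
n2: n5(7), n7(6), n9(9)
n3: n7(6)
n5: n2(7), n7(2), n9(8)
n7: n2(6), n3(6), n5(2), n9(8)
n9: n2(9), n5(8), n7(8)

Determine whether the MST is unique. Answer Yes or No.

Kruskal's algorithm — process edges by increasing weight (ties by edge label):
n5–n7 (2): add — endpoints in different components.
n2–n7 (6): add — endpoints in different components.
n3–n7 (6): add — endpoints in different components.
n2–n5 (7): skip — n5 and n2 already connected.
n5–n9 (8): add — endpoints in different components.
Non-tree edge n7–n9 has weight 8, equal to the heaviest edge on its tree cycle — swapping gives another MST of the same weight. Not unique.

No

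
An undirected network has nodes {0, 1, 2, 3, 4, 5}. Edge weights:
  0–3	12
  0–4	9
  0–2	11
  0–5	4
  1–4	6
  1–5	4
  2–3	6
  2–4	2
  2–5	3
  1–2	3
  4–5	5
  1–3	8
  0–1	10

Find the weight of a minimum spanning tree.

Grow the tree from 5 using Prim:
Step 1: cheapest edge leaving the tree is 2–5 (3); add 2.
Step 2: cheapest edge leaving the tree is 2–4 (2); add 4.
Step 3: cheapest edge leaving the tree is 1–2 (3); add 1.
Step 4: cheapest edge leaving the tree is 0–5 (4); add 0.
Step 5: cheapest edge leaving the tree is 2–3 (6); add 3.
MST edges: 2–5, 2–4, 1–2, 0–5, 2–3; total weight 3+2+3+4+6 = 18.

18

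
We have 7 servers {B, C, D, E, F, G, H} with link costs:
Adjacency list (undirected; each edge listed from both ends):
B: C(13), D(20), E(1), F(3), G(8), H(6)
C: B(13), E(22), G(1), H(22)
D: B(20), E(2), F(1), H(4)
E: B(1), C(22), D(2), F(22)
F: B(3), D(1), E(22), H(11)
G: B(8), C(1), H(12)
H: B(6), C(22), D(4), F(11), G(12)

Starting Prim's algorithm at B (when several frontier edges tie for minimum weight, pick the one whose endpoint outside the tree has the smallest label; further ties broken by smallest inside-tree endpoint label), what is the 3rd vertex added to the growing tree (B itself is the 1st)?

D

Prim, starting at B.
Step 1: cheapest edge leaving the tree is B E (1); add E.
Step 2: cheapest edge leaving the tree is D E (2); add D.
Step 3: cheapest edge leaving the tree is D F (1); add F.
Step 4: cheapest edge leaving the tree is D H (4); add H.
Step 5: cheapest edge leaving the tree is B G (8); add G.
Step 6: cheapest edge leaving the tree is C G (1); add C.
Vertex order: B, E, D, F, H, G, C. The 3rd vertex is D.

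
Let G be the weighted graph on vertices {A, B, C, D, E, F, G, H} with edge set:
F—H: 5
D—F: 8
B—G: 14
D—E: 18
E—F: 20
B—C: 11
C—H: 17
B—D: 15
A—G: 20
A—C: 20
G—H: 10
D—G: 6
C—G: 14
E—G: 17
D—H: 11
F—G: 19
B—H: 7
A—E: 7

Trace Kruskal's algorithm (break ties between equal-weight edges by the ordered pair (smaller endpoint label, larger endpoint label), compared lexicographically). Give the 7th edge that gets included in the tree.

Kruskal: consider edges lightest-first.
F—H (5): add — endpoints in different components.
D—G (6): add — endpoints in different components.
A—E (7): add — endpoints in different components.
B—H (7): add — endpoints in different components.
D—F (8): add — endpoints in different components.
G—H (10): skip — G and H already connected.
B—C (11): add — endpoints in different components.
D—H (11): skip — D and H already connected.
B—G (14): skip — B and G already connected.
C—G (14): skip — C and G already connected.
B—D (15): skip — B and D already connected.
C—H (17): skip — C and H already connected.
E—G (17): add — endpoints in different components.
The 7th edge added is E—G.

E-G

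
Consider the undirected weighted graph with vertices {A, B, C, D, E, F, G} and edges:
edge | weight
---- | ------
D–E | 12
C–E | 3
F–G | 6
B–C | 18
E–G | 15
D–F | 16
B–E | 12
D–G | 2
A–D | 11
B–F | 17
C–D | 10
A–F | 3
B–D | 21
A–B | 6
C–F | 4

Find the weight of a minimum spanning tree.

24

Grow the tree from E using Prim:
Step 1: cheapest edge leaving the tree is C–E (3); add C.
Step 2: cheapest edge leaving the tree is C–F (4); add F.
Step 3: cheapest edge leaving the tree is A–F (3); add A.
Step 4: cheapest edge leaving the tree is A–B (6); add B.
Step 5: cheapest edge leaving the tree is F–G (6); add G.
Step 6: cheapest edge leaving the tree is D–G (2); add D.
MST edges: C–E, C–F, A–F, A–B, F–G, D–G; total weight 3+4+3+6+6+2 = 24.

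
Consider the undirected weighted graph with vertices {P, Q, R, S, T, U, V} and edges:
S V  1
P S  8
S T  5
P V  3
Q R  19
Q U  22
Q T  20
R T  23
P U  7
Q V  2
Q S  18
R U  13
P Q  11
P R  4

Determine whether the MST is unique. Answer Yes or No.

Kruskal: consider edges lightest-first.
S V (1): add. Components now {P} {S,V} {T} {R} {U} {Q}
Q V (2): add. Components now {P} {Q,S,V} {T} {R} {U}
P V (3): add. Components now {P,Q,S,V} {T} {R} {U}
P R (4): add. Components now {P,Q,R,S,V} {T} {U}
S T (5): add. Components now {P,Q,R,S,T,V} {U}
P U (7): add. Components now {P,Q,R,S,T,U,V}
Every non-tree edge has weight strictly greater than the heaviest edge on the tree path between its endpoints, so the MST is unique.

Yes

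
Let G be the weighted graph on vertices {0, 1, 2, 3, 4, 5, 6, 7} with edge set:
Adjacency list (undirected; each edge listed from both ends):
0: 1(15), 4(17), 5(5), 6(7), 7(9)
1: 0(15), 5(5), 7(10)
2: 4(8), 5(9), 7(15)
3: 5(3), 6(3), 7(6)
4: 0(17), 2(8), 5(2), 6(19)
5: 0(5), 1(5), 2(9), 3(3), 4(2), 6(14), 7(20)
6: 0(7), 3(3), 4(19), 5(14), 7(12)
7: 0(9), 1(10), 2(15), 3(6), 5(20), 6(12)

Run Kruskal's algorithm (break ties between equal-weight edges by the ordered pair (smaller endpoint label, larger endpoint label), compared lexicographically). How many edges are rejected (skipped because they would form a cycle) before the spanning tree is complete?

1

Sort edges by weight, then run Kruskal:
4–5 (2): add — endpoints in different components.
3–5 (3): add — endpoints in different components.
3–6 (3): add — endpoints in different components.
0–5 (5): add — endpoints in different components.
1–5 (5): add — endpoints in different components.
3–7 (6): add — endpoints in different components.
0–6 (7): skip — 0 and 6 already connected.
2–4 (8): add — endpoints in different components.
Edges rejected before the tree was complete: 1.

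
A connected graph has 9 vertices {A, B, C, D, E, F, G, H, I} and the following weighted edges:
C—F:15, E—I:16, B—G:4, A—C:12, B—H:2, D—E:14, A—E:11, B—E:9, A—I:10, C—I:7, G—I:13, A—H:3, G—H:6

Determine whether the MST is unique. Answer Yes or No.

Kruskal's algorithm — process edges by increasing weight (ties by edge label):
B—H (2): add — endpoints in different components.
A—H (3): add — endpoints in different components.
B—G (4): add — endpoints in different components.
G—H (6): skip — G and H already connected.
C—I (7): add — endpoints in different components.
B—E (9): add — endpoints in different components.
A—I (10): add — endpoints in different components.
A—E (11): skip — A and E already connected.
A—C (12): skip — A and C already connected.
G—I (13): skip — G and I already connected.
D—E (14): add — endpoints in different components.
C—F (15): add — endpoints in different components.
Every non-tree edge has weight strictly greater than the heaviest edge on the tree path between its endpoints, so the MST is unique.

Yes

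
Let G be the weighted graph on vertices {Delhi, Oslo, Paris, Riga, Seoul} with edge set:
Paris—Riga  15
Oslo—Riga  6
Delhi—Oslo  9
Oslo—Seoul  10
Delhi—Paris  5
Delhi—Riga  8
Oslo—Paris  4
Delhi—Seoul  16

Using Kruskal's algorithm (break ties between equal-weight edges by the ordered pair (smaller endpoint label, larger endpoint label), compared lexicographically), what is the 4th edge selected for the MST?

Oslo-Seoul

Kruskal's algorithm — process edges by increasing weight (ties by edge label):
Oslo—Paris (4): add — endpoints in different components.
Delhi—Paris (5): add — endpoints in different components.
Oslo—Riga (6): add — endpoints in different components.
Delhi—Riga (8): skip — Riga and Delhi already connected.
Delhi—Oslo (9): skip — Oslo and Delhi already connected.
Oslo—Seoul (10): add — endpoints in different components.
The 4th edge added is Oslo—Seoul.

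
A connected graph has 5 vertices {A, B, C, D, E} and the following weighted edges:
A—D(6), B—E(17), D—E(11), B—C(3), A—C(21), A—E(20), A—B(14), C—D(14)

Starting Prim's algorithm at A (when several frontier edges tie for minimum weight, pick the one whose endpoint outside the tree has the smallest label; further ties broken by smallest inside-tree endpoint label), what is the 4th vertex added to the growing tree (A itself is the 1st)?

Prim's algorithm from A:
Step 1: cheapest edge leaving the tree is A—D (6); add D.
Step 2: cheapest edge leaving the tree is D—E (11); add E.
Step 3: cheapest edge leaving the tree is A—B (14); add B.
Step 4: cheapest edge leaving the tree is B—C (3); add C.
Vertex order: A, D, E, B, C. The 4th vertex is B.

B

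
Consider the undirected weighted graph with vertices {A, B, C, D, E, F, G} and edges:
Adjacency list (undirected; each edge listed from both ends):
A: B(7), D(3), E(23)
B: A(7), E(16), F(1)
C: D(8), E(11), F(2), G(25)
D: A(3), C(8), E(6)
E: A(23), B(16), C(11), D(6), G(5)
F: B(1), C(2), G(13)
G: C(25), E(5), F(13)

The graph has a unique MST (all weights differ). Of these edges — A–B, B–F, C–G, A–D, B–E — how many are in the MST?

3

Kruskal: consider edges lightest-first.
B–F (1): add. Components now {A} {B,F} {C} {D} {E} {G}
C–F (2): add. Components now {A} {B,C,F} {D} {E} {G}
A–D (3): add. Components now {A,D} {B,C,F} {E} {G}
E–G (5): add. Components now {A,D} {B,C,F} {E,G}
D–E (6): add. Components now {A,D,E,G} {B,C,F}
A–B (7): add. Components now {A,B,C,D,E,F,G}
MST edge set: {B–F, C–F, A–D, E–G, D–E, A–B}.
Of the listed edges, {A–B, B–F, A–D} are in the MST → 3.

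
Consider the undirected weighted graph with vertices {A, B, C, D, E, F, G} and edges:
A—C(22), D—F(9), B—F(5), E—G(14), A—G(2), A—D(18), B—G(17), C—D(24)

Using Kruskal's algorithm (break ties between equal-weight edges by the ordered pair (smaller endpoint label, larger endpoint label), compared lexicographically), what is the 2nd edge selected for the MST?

Kruskal: consider edges lightest-first.
A—G (2): add — endpoints in different components.
B—F (5): add — endpoints in different components.
D—F (9): add — endpoints in different components.
E—G (14): add — endpoints in different components.
B—G (17): add — endpoints in different components.
A—D (18): skip — A and D already connected.
A—C (22): add — endpoints in different components.
The 2nd edge added is B—F.

B-F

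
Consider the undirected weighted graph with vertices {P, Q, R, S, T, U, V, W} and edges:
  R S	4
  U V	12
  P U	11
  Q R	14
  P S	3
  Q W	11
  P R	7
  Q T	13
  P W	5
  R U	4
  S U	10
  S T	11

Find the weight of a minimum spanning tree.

Prim, starting at R.
Step 1: frontier [R S 4, R U 4, P R 7, Q R 14] → take R S (4); add S.
Step 2: frontier [R U 4, P R 7, Q R 14, P S 3, S U 10, S T 11] → take P S (3); add P.
Step 3: frontier [P W 5, P U 11, R U 4, Q R 14, S U 10, S T 11] → take R U (4); add U.
Step 4: frontier [P W 5, Q R 14, S T 11, U V 12] → take P W (5); add W.
Step 5: frontier [Q R 14, S T 11, U V 12, Q W 11] → take Q W (11); add Q.
Step 6: frontier [Q T 13, S T 11, U V 12] → take S T (11); add T.
Step 7: frontier [U V 12] → take U V (12); add V.
MST edges: R S, P S, R U, P W, Q W, S T, U V; total weight 4+3+4+5+11+11+12 = 50.

50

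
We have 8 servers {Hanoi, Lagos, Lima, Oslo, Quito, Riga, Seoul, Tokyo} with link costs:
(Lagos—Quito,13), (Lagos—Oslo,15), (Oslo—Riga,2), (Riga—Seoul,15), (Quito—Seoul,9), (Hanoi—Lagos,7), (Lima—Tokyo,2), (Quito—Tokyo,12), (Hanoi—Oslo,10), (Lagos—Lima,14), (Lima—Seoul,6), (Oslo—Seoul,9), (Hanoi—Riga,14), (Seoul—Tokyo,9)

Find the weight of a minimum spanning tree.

Sort edges by weight, then run Kruskal:
Lima—Tokyo (2): add — endpoints in different components.
Oslo—Riga (2): add — endpoints in different components.
Lima—Seoul (6): add — endpoints in different components.
Hanoi—Lagos (7): add — endpoints in different components.
Oslo—Seoul (9): add — endpoints in different components.
Quito—Seoul (9): add — endpoints in different components.
Seoul—Tokyo (9): skip — Seoul and Tokyo already connected.
Hanoi—Oslo (10): add — endpoints in different components.
MST edges: Lima—Tokyo, Oslo—Riga, Lima—Seoul, Hanoi—Lagos, Oslo—Seoul, Quito—Seoul, Hanoi—Oslo; total weight 2+2+6+7+9+9+10 = 45.

45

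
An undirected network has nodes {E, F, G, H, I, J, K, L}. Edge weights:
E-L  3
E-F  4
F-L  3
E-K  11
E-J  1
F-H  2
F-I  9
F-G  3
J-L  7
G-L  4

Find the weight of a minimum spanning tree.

32

Grow the tree from K using Prim:
Step 1: cheapest edge leaving the tree is E-K (11); add E.
Step 2: cheapest edge leaving the tree is E-J (1); add J.
Step 3: cheapest edge leaving the tree is E-L (3); add L.
Step 4: cheapest edge leaving the tree is F-L (3); add F.
Step 5: cheapest edge leaving the tree is F-H (2); add H.
Step 6: cheapest edge leaving the tree is F-G (3); add G.
Step 7: cheapest edge leaving the tree is F-I (9); add I.
MST edges: E-K, E-J, E-L, F-L, F-H, F-G, F-I; total weight 11+1+3+3+2+3+9 = 32.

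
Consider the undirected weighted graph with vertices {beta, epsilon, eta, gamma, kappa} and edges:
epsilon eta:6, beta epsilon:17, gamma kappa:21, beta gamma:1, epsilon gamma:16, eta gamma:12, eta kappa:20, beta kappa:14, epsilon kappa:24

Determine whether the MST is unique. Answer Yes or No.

Yes

Sort edges by weight, then run Kruskal:
beta gamma (1): add. Components now {beta,gamma} {eta} {epsilon} {kappa}
epsilon eta (6): add. Components now {beta,gamma} {epsilon,eta} {kappa}
eta gamma (12): add. Components now {beta,epsilon,eta,gamma} {kappa}
beta kappa (14): add. Components now {beta,epsilon,eta,gamma,kappa}
Every non-tree edge has weight strictly greater than the heaviest edge on the tree path between its endpoints, so the MST is unique.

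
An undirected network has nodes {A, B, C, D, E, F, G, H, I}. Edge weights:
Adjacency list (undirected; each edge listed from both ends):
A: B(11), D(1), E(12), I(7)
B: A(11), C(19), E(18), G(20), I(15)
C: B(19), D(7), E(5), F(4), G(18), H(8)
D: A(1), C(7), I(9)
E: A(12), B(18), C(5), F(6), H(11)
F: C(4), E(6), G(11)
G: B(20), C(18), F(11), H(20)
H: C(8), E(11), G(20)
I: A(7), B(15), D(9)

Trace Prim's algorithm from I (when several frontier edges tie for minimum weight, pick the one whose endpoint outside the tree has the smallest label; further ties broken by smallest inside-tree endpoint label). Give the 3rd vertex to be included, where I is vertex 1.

D

Grow the tree from I using Prim:
Step 1: cheapest edge leaving the tree is A–I (7); add A.
Step 2: cheapest edge leaving the tree is A–D (1); add D.
Step 3: cheapest edge leaving the tree is C–D (7); add C.
Step 4: cheapest edge leaving the tree is C–F (4); add F.
Step 5: cheapest edge leaving the tree is C–E (5); add E.
Step 6: cheapest edge leaving the tree is C–H (8); add H.
Step 7: cheapest edge leaving the tree is A–B (11); add B.
Step 8: cheapest edge leaving the tree is F–G (11); add G.
Vertex order: I, A, D, C, F, E, H, B, G. The 3rd vertex is D.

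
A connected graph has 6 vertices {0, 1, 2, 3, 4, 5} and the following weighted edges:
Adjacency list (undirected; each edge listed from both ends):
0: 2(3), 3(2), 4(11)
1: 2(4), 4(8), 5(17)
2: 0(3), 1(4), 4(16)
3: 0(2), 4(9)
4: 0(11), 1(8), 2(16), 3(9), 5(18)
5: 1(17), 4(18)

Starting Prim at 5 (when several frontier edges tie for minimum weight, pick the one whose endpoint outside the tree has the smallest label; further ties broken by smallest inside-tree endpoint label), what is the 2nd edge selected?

Prim, starting at 5.
Step 1: cheapest edge leaving the tree is 1–5 (17); add 1.
Step 2: cheapest edge leaving the tree is 1–2 (4); add 2.
Step 3: cheapest edge leaving the tree is 0–2 (3); add 0.
Step 4: cheapest edge leaving the tree is 0–3 (2); add 3.
Step 5: cheapest edge leaving the tree is 1–4 (8); add 4.
The 2nd edge added is 1–2.

1-2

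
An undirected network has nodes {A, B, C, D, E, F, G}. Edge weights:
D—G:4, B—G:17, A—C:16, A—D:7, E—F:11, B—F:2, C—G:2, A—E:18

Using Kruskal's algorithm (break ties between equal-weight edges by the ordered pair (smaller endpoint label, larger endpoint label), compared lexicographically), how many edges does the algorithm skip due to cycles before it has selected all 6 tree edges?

1

Sort edges by weight, then run Kruskal:
B—F (2): add — endpoints in different components.
C—G (2): add — endpoints in different components.
D—G (4): add — endpoints in different components.
A—D (7): add — endpoints in different components.
E—F (11): add — endpoints in different components.
A—C (16): skip — A and C already connected.
B—G (17): add — endpoints in different components.
Edges rejected before the tree was complete: 1.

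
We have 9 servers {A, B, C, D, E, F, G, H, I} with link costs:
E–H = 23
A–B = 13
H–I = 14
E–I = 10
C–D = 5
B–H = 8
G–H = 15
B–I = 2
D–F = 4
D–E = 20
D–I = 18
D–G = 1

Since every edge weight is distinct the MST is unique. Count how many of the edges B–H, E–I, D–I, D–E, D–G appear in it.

Sort edges by weight, then run Kruskal:
D–G (1): add — endpoints in different components.
B–I (2): add — endpoints in different components.
D–F (4): add — endpoints in different components.
C–D (5): add — endpoints in different components.
B–H (8): add — endpoints in different components.
E–I (10): add — endpoints in different components.
A–B (13): add — endpoints in different components.
H–I (14): skip — H and I already connected.
G–H (15): add — endpoints in different components.
MST edge set: {D–G, B–I, D–F, C–D, B–H, E–I, A–B, G–H}.
Of the listed edges, {B–H, E–I, D–G} are in the MST → 3.

3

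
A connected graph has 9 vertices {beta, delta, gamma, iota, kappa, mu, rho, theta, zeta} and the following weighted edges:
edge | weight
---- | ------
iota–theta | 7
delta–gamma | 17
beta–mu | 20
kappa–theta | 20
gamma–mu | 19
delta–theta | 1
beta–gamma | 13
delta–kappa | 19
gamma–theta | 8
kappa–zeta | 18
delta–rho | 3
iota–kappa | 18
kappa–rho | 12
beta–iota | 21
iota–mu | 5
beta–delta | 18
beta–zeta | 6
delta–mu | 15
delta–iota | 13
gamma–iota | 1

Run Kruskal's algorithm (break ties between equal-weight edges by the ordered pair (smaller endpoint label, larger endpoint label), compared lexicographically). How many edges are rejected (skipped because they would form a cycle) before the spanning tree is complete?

1

Kruskal: consider edges lightest-first.
delta–theta (1): add — endpoints in different components.
gamma–iota (1): add — endpoints in different components.
delta–rho (3): add — endpoints in different components.
iota–mu (5): add — endpoints in different components.
beta–zeta (6): add — endpoints in different components.
iota–theta (7): add — endpoints in different components.
gamma–theta (8): skip — gamma and theta already connected.
kappa–rho (12): add — endpoints in different components.
beta–gamma (13): add — endpoints in different components.
Edges rejected before the tree was complete: 1.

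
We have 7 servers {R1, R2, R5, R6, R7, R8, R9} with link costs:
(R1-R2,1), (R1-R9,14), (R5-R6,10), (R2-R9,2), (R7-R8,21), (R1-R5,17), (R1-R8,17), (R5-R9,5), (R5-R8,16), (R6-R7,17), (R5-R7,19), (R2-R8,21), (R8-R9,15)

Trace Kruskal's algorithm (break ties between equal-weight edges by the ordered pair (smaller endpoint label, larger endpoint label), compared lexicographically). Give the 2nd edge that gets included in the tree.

Sort edges by weight, then run Kruskal:
R1-R2 (1): add — endpoints in different components.
R2-R9 (2): add — endpoints in different components.
R5-R9 (5): add — endpoints in different components.
R5-R6 (10): add — endpoints in different components.
R1-R9 (14): skip — R1 and R9 already connected.
R8-R9 (15): add — endpoints in different components.
R5-R8 (16): skip — R5 and R8 already connected.
R1-R5 (17): skip — R1 and R5 already connected.
R1-R8 (17): skip — R1 and R8 already connected.
R6-R7 (17): add — endpoints in different components.
The 2nd edge added is R2-R9.

R2-R9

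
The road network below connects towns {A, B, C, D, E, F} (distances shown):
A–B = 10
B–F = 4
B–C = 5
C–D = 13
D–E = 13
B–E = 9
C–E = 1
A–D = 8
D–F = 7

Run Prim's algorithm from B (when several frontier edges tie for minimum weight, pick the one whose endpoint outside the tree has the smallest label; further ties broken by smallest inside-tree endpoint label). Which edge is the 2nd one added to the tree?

Prim's algorithm from B:
Step 1: frontier [B–F 4, B–C 5, B–E 9, A–B 10] → take B–F (4); add F.
Step 2: frontier [B–C 5, B–E 9, A–B 10, D–F 7] → take B–C (5); add C.
Step 3: frontier [B–E 9, A–B 10, C–E 1, C–D 13, D–F 7] → take C–E (1); add E.
Step 4: frontier [A–B 10, C–D 13, D–E 13, D–F 7] → take D–F (7); add D.
Step 5: frontier [A–B 10, A–D 8] → take A–D (8); add A.
The 2nd edge added is B–C.

B-C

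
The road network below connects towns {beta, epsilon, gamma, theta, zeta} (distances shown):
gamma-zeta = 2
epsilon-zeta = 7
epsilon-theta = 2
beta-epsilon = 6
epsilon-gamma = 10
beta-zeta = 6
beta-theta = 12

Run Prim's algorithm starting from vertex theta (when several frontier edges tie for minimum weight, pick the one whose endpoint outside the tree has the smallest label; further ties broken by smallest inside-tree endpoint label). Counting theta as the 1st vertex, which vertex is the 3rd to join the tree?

Prim's algorithm from theta:
Step 1: cheapest edge leaving the tree is epsilon-theta (2); add epsilon.
Step 2: cheapest edge leaving the tree is beta-epsilon (6); add beta.
Step 3: cheapest edge leaving the tree is beta-zeta (6); add zeta.
Step 4: cheapest edge leaving the tree is gamma-zeta (2); add gamma.
Vertex order: theta, epsilon, beta, zeta, gamma. The 3rd vertex is beta.

beta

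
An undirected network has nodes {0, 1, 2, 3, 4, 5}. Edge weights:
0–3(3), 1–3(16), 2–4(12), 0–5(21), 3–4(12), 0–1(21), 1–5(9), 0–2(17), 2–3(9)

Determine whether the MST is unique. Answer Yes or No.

No

Kruskal: consider edges lightest-first.
0–3 (3): add — endpoints in different components.
1–5 (9): add — endpoints in different components.
2–3 (9): add — endpoints in different components.
2–4 (12): add — endpoints in different components.
3–4 (12): skip — 3 and 4 already connected.
1–3 (16): add — endpoints in different components.
Non-tree edge 3–4 has weight 12, equal to the heaviest edge on its tree cycle — swapping gives another MST of the same weight. Not unique.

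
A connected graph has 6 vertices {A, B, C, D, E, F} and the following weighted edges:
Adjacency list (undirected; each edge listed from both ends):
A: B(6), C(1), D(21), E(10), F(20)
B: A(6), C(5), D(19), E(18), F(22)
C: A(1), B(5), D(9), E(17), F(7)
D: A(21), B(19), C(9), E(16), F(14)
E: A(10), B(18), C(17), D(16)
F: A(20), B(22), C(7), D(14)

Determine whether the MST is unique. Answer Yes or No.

Yes

Sort edges by weight, then run Kruskal:
A C (1): add. Components now {A,C} {B} {D} {E} {F}
B C (5): add. Components now {A,B,C} {D} {E} {F}
A B (6): skip — A and B already connected.
C F (7): add. Components now {A,B,C,F} {D} {E}
C D (9): add. Components now {A,B,C,D,F} {E}
A E (10): add. Components now {A,B,C,D,E,F}
Every non-tree edge has weight strictly greater than the heaviest edge on the tree path between its endpoints, so the MST is unique.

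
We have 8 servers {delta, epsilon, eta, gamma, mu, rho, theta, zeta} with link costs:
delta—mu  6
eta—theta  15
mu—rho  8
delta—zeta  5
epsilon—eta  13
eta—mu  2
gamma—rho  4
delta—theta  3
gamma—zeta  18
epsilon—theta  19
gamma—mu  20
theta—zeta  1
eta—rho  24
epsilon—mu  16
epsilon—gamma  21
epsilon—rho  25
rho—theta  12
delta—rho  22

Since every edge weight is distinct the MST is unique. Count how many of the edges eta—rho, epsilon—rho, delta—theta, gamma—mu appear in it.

Sort edges by weight, then run Kruskal:
theta—zeta (1): add — endpoints in different components.
eta—mu (2): add — endpoints in different components.
delta—theta (3): add — endpoints in different components.
gamma—rho (4): add — endpoints in different components.
delta—zeta (5): skip — delta and zeta already connected.
delta—mu (6): add — endpoints in different components.
mu—rho (8): add — endpoints in different components.
rho—theta (12): skip — rho and theta already connected.
epsilon—eta (13): add — endpoints in different components.
MST edge set: {theta—zeta, eta—mu, delta—theta, gamma—rho, delta—mu, mu—rho, epsilon—eta}.
Of the listed edges, {delta—theta} are in the MST → 1.

1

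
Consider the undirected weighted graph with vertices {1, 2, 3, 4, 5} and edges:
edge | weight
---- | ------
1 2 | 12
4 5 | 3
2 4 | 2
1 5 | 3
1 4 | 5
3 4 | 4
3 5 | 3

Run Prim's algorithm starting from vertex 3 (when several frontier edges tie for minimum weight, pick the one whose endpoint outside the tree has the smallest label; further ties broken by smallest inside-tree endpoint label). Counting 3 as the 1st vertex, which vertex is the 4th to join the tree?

4

Grow the tree from 3 using Prim:
Step 1: frontier [3 5 3, 3 4 4] → take 3 5 (3); add 5.
Step 2: frontier [3 4 4, 1 5 3, 4 5 3] → take 1 5 (3); add 1.
Step 3: frontier [1 4 5, 1 2 12, 3 4 4, 4 5 3] → take 4 5 (3); add 4.
Step 4: frontier [1 2 12, 2 4 2] → take 2 4 (2); add 2.
Vertex order: 3, 5, 1, 4, 2. The 4th vertex is 4.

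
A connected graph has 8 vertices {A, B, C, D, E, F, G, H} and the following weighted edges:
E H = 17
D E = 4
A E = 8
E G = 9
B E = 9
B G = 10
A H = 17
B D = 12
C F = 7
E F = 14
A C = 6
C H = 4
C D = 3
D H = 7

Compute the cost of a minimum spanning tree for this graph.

42

Prim's algorithm from E:
Step 1: cheapest edge leaving the tree is D E (4); add D.
Step 2: cheapest edge leaving the tree is C D (3); add C.
Step 3: cheapest edge leaving the tree is C H (4); add H.
Step 4: cheapest edge leaving the tree is A C (6); add A.
Step 5: cheapest edge leaving the tree is C F (7); add F.
Step 6: cheapest edge leaving the tree is B E (9); add B.
Step 7: cheapest edge leaving the tree is E G (9); add G.
MST edges: D E, C D, C H, A C, C F, B E, E G; total weight 4+3+4+6+7+9+9 = 42.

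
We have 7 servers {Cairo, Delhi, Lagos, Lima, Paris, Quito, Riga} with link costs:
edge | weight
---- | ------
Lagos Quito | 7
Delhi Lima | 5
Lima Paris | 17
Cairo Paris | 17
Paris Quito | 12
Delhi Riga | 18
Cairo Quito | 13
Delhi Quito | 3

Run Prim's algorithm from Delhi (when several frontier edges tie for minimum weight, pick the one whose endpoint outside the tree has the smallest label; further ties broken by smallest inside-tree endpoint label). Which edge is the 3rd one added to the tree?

Lagos-Quito

Prim, starting at Delhi.
Step 1: frontier [Delhi Quito 3, Delhi Lima 5, Delhi Riga 18] → take Delhi Quito (3); add Quito.
Step 2: frontier [Delhi Lima 5, Delhi Riga 18, Lagos Quito 7, Paris Quito 12, Cairo Quito 13] → take Delhi Lima (5); add Lima.
Step 3: frontier [Delhi Riga 18, Lima Paris 17, Lagos Quito 7, Paris Quito 12, Cairo Quito 13] → take Lagos Quito (7); add Lagos.
Step 4: frontier [Delhi Riga 18, Lima Paris 17, Paris Quito 12, Cairo Quito 13] → take Paris Quito (12); add Paris.
Step 5: frontier [Delhi Riga 18, Cairo Paris 17, Cairo Quito 13] → take Cairo Quito (13); add Cairo.
Step 6: frontier [Delhi Riga 18] → take Delhi Riga (18); add Riga.
The 3rd edge added is Lagos Quito.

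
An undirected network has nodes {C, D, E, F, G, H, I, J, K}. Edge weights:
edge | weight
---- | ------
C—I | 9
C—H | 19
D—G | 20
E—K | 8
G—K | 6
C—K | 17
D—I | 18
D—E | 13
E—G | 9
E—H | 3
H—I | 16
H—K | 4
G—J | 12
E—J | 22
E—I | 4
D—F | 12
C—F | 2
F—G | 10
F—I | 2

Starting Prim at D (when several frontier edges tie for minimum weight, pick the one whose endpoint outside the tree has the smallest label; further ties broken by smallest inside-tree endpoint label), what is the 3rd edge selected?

Prim, starting at D.
Step 1: cheapest edge leaving the tree is D—F (12); add F.
Step 2: cheapest edge leaving the tree is C—F (2); add C.
Step 3: cheapest edge leaving the tree is F—I (2); add I.
Step 4: cheapest edge leaving the tree is E—I (4); add E.
Step 5: cheapest edge leaving the tree is E—H (3); add H.
Step 6: cheapest edge leaving the tree is H—K (4); add K.
Step 7: cheapest edge leaving the tree is G—K (6); add G.
Step 8: cheapest edge leaving the tree is G—J (12); add J.
The 3rd edge added is F—I.

F-I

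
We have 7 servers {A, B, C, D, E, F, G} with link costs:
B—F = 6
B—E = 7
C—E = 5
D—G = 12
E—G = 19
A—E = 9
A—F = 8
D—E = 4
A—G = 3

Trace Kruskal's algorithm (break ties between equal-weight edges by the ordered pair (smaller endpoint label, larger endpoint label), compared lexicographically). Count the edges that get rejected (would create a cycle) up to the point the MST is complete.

Sort edges by weight, then run Kruskal:
A—G (3): add — endpoints in different components.
D—E (4): add — endpoints in different components.
C—E (5): add — endpoints in different components.
B—F (6): add — endpoints in different components.
B—E (7): add — endpoints in different components.
A—F (8): add — endpoints in different components.
Edges rejected before the tree was complete: 0.

0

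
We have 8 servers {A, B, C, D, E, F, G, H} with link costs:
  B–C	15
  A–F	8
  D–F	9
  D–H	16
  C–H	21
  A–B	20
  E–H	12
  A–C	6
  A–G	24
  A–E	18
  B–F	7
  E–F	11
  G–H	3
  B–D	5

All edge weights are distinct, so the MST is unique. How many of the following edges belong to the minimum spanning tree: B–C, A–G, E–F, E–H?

2

Kruskal's algorithm — process edges by increasing weight (ties by edge label):
G–H (3): add — endpoints in different components.
B–D (5): add — endpoints in different components.
A–C (6): add — endpoints in different components.
B–F (7): add — endpoints in different components.
A–F (8): add — endpoints in different components.
D–F (9): skip — D and F already connected.
E–F (11): add — endpoints in different components.
E–H (12): add — endpoints in different components.
MST edge set: {G–H, B–D, A–C, B–F, A–F, E–F, E–H}.
Of the listed edges, {E–F, E–H} are in the MST → 2.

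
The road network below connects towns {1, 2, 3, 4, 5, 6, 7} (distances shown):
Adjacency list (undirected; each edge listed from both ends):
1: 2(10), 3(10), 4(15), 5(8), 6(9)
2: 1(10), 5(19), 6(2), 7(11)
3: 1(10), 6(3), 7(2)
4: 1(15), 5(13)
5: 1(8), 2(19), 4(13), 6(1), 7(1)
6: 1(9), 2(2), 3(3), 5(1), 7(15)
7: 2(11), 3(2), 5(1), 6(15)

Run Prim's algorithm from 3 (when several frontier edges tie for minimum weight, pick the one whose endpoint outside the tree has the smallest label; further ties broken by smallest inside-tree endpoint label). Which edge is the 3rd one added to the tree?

Grow the tree from 3 using Prim:
Step 1: cheapest edge leaving the tree is 3—7 (2); add 7.
Step 2: cheapest edge leaving the tree is 5—7 (1); add 5.
Step 3: cheapest edge leaving the tree is 5—6 (1); add 6.
Step 4: cheapest edge leaving the tree is 2—6 (2); add 2.
Step 5: cheapest edge leaving the tree is 1—5 (8); add 1.
Step 6: cheapest edge leaving the tree is 4—5 (13); add 4.
The 3rd edge added is 5—6.

5-6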